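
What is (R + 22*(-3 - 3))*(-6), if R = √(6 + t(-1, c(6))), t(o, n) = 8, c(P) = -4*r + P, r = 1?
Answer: 792 - 6*√14 ≈ 769.55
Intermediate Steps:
c(P) = -4 + P (c(P) = -4*1 + P = -4 + P)
R = √14 (R = √(6 + 8) = √14 ≈ 3.7417)
(R + 22*(-3 - 3))*(-6) = (√14 + 22*(-3 - 3))*(-6) = (√14 + 22*(-6))*(-6) = (√14 - 132)*(-6) = (-132 + √14)*(-6) = 792 - 6*√14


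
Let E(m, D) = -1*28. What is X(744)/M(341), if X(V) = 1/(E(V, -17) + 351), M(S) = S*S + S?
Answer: 1/37668906 ≈ 2.6547e-8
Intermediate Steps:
M(S) = S + S**2 (M(S) = S**2 + S = S + S**2)
E(m, D) = -28
X(V) = 1/323 (X(V) = 1/(-28 + 351) = 1/323)
X(744)/M(341) = 1/(323*((341*(1 + 341)))) = 1/(323*((341*342))) = (1/323)/116622 = (1/323)*(1/116622) = 1/37668906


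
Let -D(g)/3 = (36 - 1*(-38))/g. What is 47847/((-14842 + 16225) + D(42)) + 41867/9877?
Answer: 530265583/13607684 ≈ 38.968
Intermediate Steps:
D(g) = -222/g (D(g) = -3*(36 - 1*(-38))/g = -3*(36 + 38)/g = -222/g)
47847/((-14842 + 16225) + D(42)) + 41867/9877 = 47847/((-14842 + 16225) - 222/42) + 41867/9877 = 47847/(1383 - 222*1/42) + 41867*(1/9877) = 47847/(1383 - 37/7) + 5981/1411 = 47847/(9644/7) + 5981/1411 = 47847*(7/9644) + 5981/1411 = 334929/9644 + 5981/1411 = 530265583/13607684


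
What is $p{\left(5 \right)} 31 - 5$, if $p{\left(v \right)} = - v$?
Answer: $-160$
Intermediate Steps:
$p{\left(5 \right)} 31 - 5 = \left(-1\right) 5 \cdot 31 - 5 = \left(-5\right) 31 - 5 = -155 - 5 = -160$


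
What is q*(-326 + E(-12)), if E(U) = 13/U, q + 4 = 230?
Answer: -443525/6 ≈ -73921.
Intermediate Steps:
q = 226 (q = -4 + 230 = 226)
q*(-326 + E(-12)) = 226*(-326 + 13/(-12)) = 226*(-326 + 13*(-1/12)) = 226*(-326 - 13/12) = 226*(-3925/12) = -443525/6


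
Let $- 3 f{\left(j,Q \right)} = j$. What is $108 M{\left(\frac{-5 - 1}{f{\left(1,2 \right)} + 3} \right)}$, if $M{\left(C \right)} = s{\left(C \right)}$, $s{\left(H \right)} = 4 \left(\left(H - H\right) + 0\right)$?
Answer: $0$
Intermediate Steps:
$f{\left(j,Q \right)} = - \frac{j}{3}$
$s{\left(H \right)} = 0$ ($s{\left(H \right)} = 4 \left(0 + 0\right) = 4 \cdot 0 = 0$)
$M{\left(C \right)} = 0$
$108 M{\left(\frac{-5 - 1}{f{\left(1,2 \right)} + 3} \right)} = 108 \cdot 0 = 0$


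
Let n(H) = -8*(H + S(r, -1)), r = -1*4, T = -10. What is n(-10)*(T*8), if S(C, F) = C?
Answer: -8960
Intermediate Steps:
r = -4
n(H) = 32 - 8*H (n(H) = -8*(H - 4) = -8*(-4 + H) = 32 - 8*H)
n(-10)*(T*8) = (32 - 8*(-10))*(-10*8) = (32 + 80)*(-80) = 112*(-80) = -8960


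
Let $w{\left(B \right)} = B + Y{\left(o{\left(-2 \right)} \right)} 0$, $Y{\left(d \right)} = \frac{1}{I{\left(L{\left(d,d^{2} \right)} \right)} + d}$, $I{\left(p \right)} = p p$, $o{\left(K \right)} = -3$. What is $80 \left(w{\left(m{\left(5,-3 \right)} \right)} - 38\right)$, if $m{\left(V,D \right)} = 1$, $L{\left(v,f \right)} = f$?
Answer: $-2960$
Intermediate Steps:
$I{\left(p \right)} = p^{2}$
$Y{\left(d \right)} = \frac{1}{d + d^{4}}$ ($Y{\left(d \right)} = \frac{1}{\left(d^{2}\right)^{2} + d} = \frac{1}{d^{4} + d} = \frac{1}{d + d^{4}}$)
$w{\left(B \right)} = B$ ($w{\left(B \right)} = B + \frac{1}{-3 + \left(-3\right)^{4}} \cdot 0 = B + \frac{1}{-3 + 81} \cdot 0 = B + \frac{1}{78} \cdot 0 = B + 0 = B$)
$80 \left(w{\left(m{\left(5,-3 \right)} \right)} - 38\right) = 80 \left(1 - 38\right) = 80 \left(-37\right) = -2960$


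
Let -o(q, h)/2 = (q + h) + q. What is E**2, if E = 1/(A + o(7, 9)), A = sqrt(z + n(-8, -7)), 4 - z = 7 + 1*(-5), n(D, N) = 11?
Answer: (46 - sqrt(13))**(-2) ≈ 0.00055639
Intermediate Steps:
o(q, h) = -4*q - 2*h (o(q, h) = -2*((q + h) + q) = -2*((h + q) + q) = -2*(h + 2*q) = -4*q - 2*h)
z = 2 (z = 4 - (7 + 1*(-5)) = 4 - (7 - 5) = 4 - 1*2 = 4 - 2 = 2)
A = sqrt(13) (A = sqrt(2 + 11) = sqrt(13) ≈ 3.6056)
E = 1/(-46 + sqrt(13)) (E = 1/(sqrt(13) + (-4*7 - 2*9)) = 1/(sqrt(13) + (-28 - 18)) = 1/(sqrt(13) - 46) = 1/(-46 + sqrt(13)) ≈ -0.023588)
E**2 = (-46/2103 - sqrt(13)/2103)**2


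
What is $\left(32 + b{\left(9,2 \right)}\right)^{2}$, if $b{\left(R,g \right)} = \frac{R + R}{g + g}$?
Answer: $\frac{5329}{4} \approx 1332.3$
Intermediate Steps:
$b{\left(R,g \right)} = \frac{R}{g}$ ($b{\left(R,g \right)} = \frac{2 R}{2 g} = 2 R \frac{1}{2 g} = \frac{R}{g}$)
$\left(32 + b{\left(9,2 \right)}\right)^{2} = \left(32 + \frac{9}{2}\right)^{2} = \left(\frac{73}{2}\right)^{2} = \frac{5329}{4}$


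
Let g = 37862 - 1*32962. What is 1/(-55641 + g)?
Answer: -1/50741 ≈ -1.9708e-5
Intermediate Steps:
g = 4900 (g = 37862 - 32962 = 4900)
1/(-55641 + g) = 1/(-55641 + 4900) = 1/(-50741) = -1/50741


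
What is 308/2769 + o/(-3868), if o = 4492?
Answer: -2811751/2677623 ≈ -1.0501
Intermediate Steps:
308/2769 + o/(-3868) = 308/2769 + 4492/(-3868) = 308*(1/2769) + 4492*(-1/3868) = 308/2769 - 1123/967 = -2811751/2677623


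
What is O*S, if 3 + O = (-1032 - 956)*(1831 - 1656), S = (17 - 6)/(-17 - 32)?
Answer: 3826933/49 ≈ 78101.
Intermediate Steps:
S = -11/49 (S = 11/(-49) = 11*(-1/49) = -11/49 ≈ -0.22449)
O = -347903 (O = -3 + (-1032 - 956)*(1831 - 1656) = -3 - 1988*175 = -3 - 347900 = -347903)
O*S = -347903*(-11/49) = 3826933/49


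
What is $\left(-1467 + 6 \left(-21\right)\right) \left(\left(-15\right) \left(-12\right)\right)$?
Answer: $-286740$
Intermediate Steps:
$\left(-1467 + 6 \left(-21\right)\right) \left(\left(-15\right) \left(-12\right)\right) = \left(-1467 - 126\right) 180 = \left(-1593\right) 180 = -286740$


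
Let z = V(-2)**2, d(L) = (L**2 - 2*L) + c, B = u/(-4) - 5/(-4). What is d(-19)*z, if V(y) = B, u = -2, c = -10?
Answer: 19061/16 ≈ 1191.3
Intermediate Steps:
B = 7/4 (B = -2/(-4) - 5/(-4) = -2*(-1/4) - 5*(-1/4) = 1/2 + 5/4 = 7/4 ≈ 1.7500)
V(y) = 7/4
d(L) = -10 + L**2 - 2*L (d(L) = (L**2 - 2*L) - 10 = -10 + L**2 - 2*L)
z = 49/16 (z = (7/4)**2 = 49/16 ≈ 3.0625)
d(-19)*z = (-10 + (-19)**2 - 2*(-19))*(49/16) = (-10 + 361 + 38)*(49/16) = 389*(49/16) = 19061/16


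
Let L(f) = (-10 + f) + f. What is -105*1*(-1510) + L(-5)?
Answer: 158530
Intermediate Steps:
L(f) = -10 + 2*f
-105*1*(-1510) + L(-5) = -105*1*(-1510) + (-10 + 2*(-5)) = -105*(-1510) + (-10 - 10) = 158550 - 20 = 158530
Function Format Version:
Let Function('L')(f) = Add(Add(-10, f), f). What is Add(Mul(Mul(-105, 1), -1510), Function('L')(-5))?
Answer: 158530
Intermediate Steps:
Function('L')(f) = Add(-10, Mul(2, f))
Add(Mul(Mul(-105, 1), -1510), Function('L')(-5)) = Add(Mul(Mul(-105, 1), -1510), Add(-10, Mul(2, -5))) = Add(Mul(-105, -1510), Add(-10, -10)) = Add(158550, -20) = 158530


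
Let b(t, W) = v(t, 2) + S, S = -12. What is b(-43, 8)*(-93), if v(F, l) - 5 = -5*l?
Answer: 1581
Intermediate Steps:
v(F, l) = 5 - 5*l
b(t, W) = -17 (b(t, W) = (5 - 5*2) - 12 = (5 - 10) - 12 = -5 - 12 = -17)
b(-43, 8)*(-93) = -17*(-93) = 1581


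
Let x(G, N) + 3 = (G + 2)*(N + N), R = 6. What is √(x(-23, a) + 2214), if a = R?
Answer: √1959 ≈ 44.261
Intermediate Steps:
a = 6
x(G, N) = -3 + 2*N*(2 + G) (x(G, N) = -3 + (G + 2)*(N + N) = -3 + (2 + G)*(2*N) = -3 + 2*N*(2 + G))
√(x(-23, a) + 2214) = √((-3 + 4*6 + 2*(-23)*6) + 2214) = √((-3 + 24 - 276) + 2214) = √(-255 + 2214) = √1959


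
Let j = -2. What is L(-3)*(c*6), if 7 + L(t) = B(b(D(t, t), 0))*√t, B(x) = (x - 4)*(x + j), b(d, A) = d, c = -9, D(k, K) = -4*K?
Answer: 378 - 4320*I*√3 ≈ 378.0 - 7482.5*I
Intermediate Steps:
B(x) = (-4 + x)*(-2 + x) (B(x) = (x - 4)*(x - 2) = (-4 + x)*(-2 + x))
L(t) = -7 + √t*(8 + 16*t² + 24*t) (L(t) = -7 + (8 + (-4*t)² - (-24)*t)*√t = -7 + (8 + 16*t² + 24*t)*√t = -7 + √t*(8 + 16*t² + 24*t))
L(-3)*(c*6) = (-7 + √(-3)*(8 + 16*(-3)² + 24*(-3)))*(-9*6) = (-7 + (I*√3)*(8 + 16*9 - 72))*(-54) = (-7 + (I*√3)*(8 + 144 - 72))*(-54) = (-7 + (I*√3)*80)*(-54) = (-7 + 80*I*√3)*(-54) = 378 - 4320*I*√3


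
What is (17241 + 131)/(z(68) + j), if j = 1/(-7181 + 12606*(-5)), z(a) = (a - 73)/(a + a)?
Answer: -165879946912/351191 ≈ -4.7234e+5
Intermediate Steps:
z(a) = (-73 + a)/(2*a) (z(a) = (-73 + a)/((2*a)) = (-73 + a)*(1/(2*a)) = (-73 + a)/(2*a))
j = -1/70211 (j = 1/(-7181 - 63030) = 1/(-70211) = -1/70211 ≈ -1.4243e-5)
(17241 + 131)/(z(68) + j) = (17241 + 131)/((½)*(-73 + 68)/68 - 1/70211) = 17372/((½)*(1/68)*(-5) - 1/70211) = 17372/(-5/136 - 1/70211) = 17372/(-351191/9548696) = 17372*(-9548696/351191) = -165879946912/351191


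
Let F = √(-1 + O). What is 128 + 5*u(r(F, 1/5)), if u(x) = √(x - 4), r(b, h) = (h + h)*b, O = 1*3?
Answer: 128 + √(-100 + 10*√2) ≈ 128.0 + 9.2659*I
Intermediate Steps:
O = 3
F = √2 (F = √(-1 + 3) = √2 ≈ 1.4142)
r(b, h) = 2*b*h (r(b, h) = (2*h)*b = 2*b*h)
u(x) = √(-4 + x)
128 + 5*u(r(F, 1/5)) = 128 + 5*√(-4 + 2*√2/5)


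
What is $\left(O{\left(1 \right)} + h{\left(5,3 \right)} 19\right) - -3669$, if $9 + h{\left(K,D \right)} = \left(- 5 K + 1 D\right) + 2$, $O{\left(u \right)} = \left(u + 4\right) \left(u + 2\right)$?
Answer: $3133$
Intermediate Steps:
$O{\left(u \right)} = \left(2 + u\right) \left(4 + u\right)$ ($O{\left(u \right)} = \left(4 + u\right) \left(2 + u\right) = \left(2 + u\right) \left(4 + u\right)$)
$h{\left(K,D \right)} = -7 + D - 5 K$ ($h{\left(K,D \right)} = -9 + \left(\left(- 5 K + 1 D\right) + 2\right) = -9 + \left(\left(- 5 K + D\right) + 2\right) = -9 + \left(\left(D - 5 K\right) + 2\right) = -9 + \left(2 + D - 5 K\right) = -7 + D - 5 K$)
$\left(O{\left(1 \right)} + h{\left(5,3 \right)} 19\right) - -3669 = \left(\left(8 + 1^{2} + 6 \cdot 1\right) + \left(-7 + 3 - 25\right) 19\right) - -3669 = \left(\left(8 + 1 + 6\right) + \left(-7 + 3 - 25\right) 19\right) + 3669 = \left(15 - 551\right) + 3669 = -536 + 3669 = 3133$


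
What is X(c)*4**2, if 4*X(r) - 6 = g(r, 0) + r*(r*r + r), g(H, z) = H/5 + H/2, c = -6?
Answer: -3564/5 ≈ -712.80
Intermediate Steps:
g(H, z) = 7*H/10 (g(H, z) = H*(1/5) + H*(1/2) = H/5 + H/2 = 7*H/10)
X(r) = 3/2 + 7*r/40 + r*(r + r**2)/4 (X(r) = 3/2 + (7*r/10 + r*(r*r + r))/4 = 3/2 + (7*r/10 + r*(r**2 + r))/4 = 3/2 + (7*r/10 + r*(r + r**2))/4 = 3/2 + (7*r/40 + r*(r + r**2)/4) = 3/2 + 7*r/40 + r*(r + r**2)/4)
X(c)*4**2 = (3/2 + (1/4)*(-6)**2 + (1/4)*(-6)**3 + (7/40)*(-6))*4**2 = (3/2 + (1/4)*36 + (1/4)*(-216) - 21/20)*16 = (3/2 + 9 - 54 - 21/20)*16 = -891/20*16 = -3564/5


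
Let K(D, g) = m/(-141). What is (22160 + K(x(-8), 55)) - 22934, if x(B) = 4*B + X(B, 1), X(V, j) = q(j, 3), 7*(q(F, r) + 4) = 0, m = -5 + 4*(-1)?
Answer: -36375/47 ≈ -773.94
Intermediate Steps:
m = -9 (m = -5 - 4 = -9)
q(F, r) = -4 (q(F, r) = -4 + (⅐)*0 = -4 + 0 = -4)
X(V, j) = -4
x(B) = -4 + 4*B (x(B) = 4*B - 4 = -4 + 4*B)
K(D, g) = 3/47 (K(D, g) = -9/(-141) = -9*(-1/141) = 3/47)
(22160 + K(x(-8), 55)) - 22934 = (22160 + 3/47) - 22934 = 1041523/47 - 22934 = -36375/47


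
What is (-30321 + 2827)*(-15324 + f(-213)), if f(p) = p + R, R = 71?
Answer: 425222204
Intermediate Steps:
f(p) = 71 + p (f(p) = p + 71 = 71 + p)
(-30321 + 2827)*(-15324 + f(-213)) = (-30321 + 2827)*(-15324 + (71 - 213)) = -27494*(-15324 - 142) = -27494*(-15466) = 425222204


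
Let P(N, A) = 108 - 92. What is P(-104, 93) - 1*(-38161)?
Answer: 38177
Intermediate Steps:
P(N, A) = 16
P(-104, 93) - 1*(-38161) = 16 - 1*(-38161) = 16 + 38161 = 38177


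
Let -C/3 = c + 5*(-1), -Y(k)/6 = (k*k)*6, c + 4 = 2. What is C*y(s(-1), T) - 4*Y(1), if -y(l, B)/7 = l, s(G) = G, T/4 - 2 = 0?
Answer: 291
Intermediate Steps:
T = 8 (T = 8 + 4*0 = 8 + 0 = 8)
y(l, B) = -7*l
c = -2 (c = -4 + 2 = -2)
Y(k) = -36*k**2 (Y(k) = -6*k*k*6 = -6*k**2*6 = -36*k**2)
C = 21 (C = -3*(-2 + 5*(-1)) = -3*(-2 - 5) = -3*(-7) = 21)
C*y(s(-1), T) - 4*Y(1) = 21*(-7*(-1)) - (-144)*1**2 = 21*7 - (-144) = 147 - 4*(-36) = 147 + 144 = 291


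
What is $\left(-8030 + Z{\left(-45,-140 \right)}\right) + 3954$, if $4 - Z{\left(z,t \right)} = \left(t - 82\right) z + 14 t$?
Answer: $-12102$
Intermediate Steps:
$Z{\left(z,t \right)} = 4 - 14 t - z \left(-82 + t\right)$ ($Z{\left(z,t \right)} = 4 - \left(\left(t - 82\right) z + 14 t\right) = 4 - \left(\left(-82 + t\right) z + 14 t\right) = 4 - \left(z \left(-82 + t\right) + 14 t\right) = 4 - \left(14 t + z \left(-82 + t\right)\right) = 4 - 14 t - z \left(-82 + t\right)$)
$\left(-8030 + Z{\left(-45,-140 \right)}\right) + 3954 = \left(-8030 + \left(4 - -1960 + 82 \left(-45\right) - \left(-140\right) \left(-45\right)\right)\right) + 3954 = \left(-8030 + \left(4 + 1960 - 3690 - 6300\right)\right) + 3954 = \left(-8030 - 8026\right) + 3954 = -16056 + 3954 = -12102$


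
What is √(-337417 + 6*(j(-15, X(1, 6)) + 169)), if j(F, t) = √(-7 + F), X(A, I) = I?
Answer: √(-336403 + 6*I*√22) ≈ 0.024 + 580.0*I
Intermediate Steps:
√(-337417 + 6*(j(-15, X(1, 6)) + 169)) = √(-337417 + 6*(√(-7 - 15) + 169)) = √(-337417 + 6*(√(-22) + 169)) = √(-337417 + 6*(I*√22 + 169)) = √(-337417 + 6*(169 + I*√22)) = √(-337417 + (1014 + 6*I*√22)) = √(-336403 + 6*I*√22)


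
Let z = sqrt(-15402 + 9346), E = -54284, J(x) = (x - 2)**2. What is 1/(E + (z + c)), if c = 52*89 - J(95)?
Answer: -58305/3399479081 - 2*I*sqrt(1514)/3399479081 ≈ -1.7151e-5 - 2.2892e-8*I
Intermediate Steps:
J(x) = (-2 + x)**2
c = -4021 (c = 52*89 - (-2 + 95)**2 = 4628 - 1*93**2 = 4628 - 1*8649 = 4628 - 8649 = -4021)
z = 2*I*sqrt(1514) (z = sqrt(-6056) = 2*I*sqrt(1514) ≈ 77.82*I)
1/(E + (z + c)) = 1/(-54284 + (2*I*sqrt(1514) - 4021)) = 1/(-54284 + (-4021 + 2*I*sqrt(1514))) = 1/(-58305 + 2*I*sqrt(1514))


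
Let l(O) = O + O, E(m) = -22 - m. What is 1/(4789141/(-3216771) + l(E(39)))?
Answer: -3216771/397235203 ≈ -0.0080979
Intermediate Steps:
l(O) = 2*O
1/(4789141/(-3216771) + l(E(39))) = 1/(4789141/(-3216771) + 2*(-22 - 1*39)) = 1/(4789141*(-1/3216771) + 2*(-22 - 39)) = 1/(-4789141/3216771 + 2*(-61)) = 1/(-4789141/3216771 - 122) = 1/(-397235203/3216771) = -3216771/397235203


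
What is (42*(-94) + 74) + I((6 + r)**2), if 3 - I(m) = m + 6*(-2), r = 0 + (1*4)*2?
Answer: -4055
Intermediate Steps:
r = 8 (r = 0 + 4*2 = 0 + 8 = 8)
I(m) = 15 - m (I(m) = 3 - (m + 6*(-2)) = 3 - (m - 12) = 3 - (-12 + m) = 3 + (12 - m) = 15 - m)
(42*(-94) + 74) + I((6 + r)**2) = (42*(-94) + 74) + (15 - (6 + 8)**2) = (-3948 + 74) + (15 - 1*14**2) = -3874 + (15 - 1*196) = -3874 + (15 - 196) = -3874 - 181 = -4055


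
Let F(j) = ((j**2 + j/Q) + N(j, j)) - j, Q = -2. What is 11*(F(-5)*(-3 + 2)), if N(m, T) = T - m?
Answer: -715/2 ≈ -357.50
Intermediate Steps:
F(j) = j**2 - 3*j/2 (F(j) = ((j**2 + j/(-2)) + (j - j)) - j = ((j**2 - j/2) + 0) - j = (j**2 - j/2) - j = j**2 - 3*j/2)
11*(F(-5)*(-3 + 2)) = 11*(((1/2)*(-5)*(-3 + 2*(-5)))*(-3 + 2)) = 11*(((1/2)*(-5)*(-3 - 10))*(-1)) = 11*(((1/2)*(-5)*(-13))*(-1)) = 11*((65/2)*(-1)) = 11*(-65/2) = -715/2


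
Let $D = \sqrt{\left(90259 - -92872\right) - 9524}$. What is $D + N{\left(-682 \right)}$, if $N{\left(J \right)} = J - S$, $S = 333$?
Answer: $-1015 + 7 \sqrt{3543} \approx -598.34$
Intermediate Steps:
$N{\left(J \right)} = -333 + J$ ($N{\left(J \right)} = J - 333 = -333 + J$)
$D = 7 \sqrt{3543}$ ($D = \sqrt{\left(90259 + 92872\right) - 9524} = \sqrt{183131 - 9524} = \sqrt{173607} = 7 \sqrt{3543} \approx 416.66$)
$D + N{\left(-682 \right)} = 7 \sqrt{3543} - 1015 = -1015 + 7 \sqrt{3543}$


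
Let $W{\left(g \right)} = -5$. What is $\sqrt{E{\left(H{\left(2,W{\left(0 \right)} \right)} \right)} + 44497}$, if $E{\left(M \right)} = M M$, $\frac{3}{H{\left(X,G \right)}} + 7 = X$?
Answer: $\frac{\sqrt{1112434}}{5} \approx 210.94$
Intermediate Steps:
$H{\left(X,G \right)} = \frac{3}{-7 + X}$
$E{\left(M \right)} = M^{2}$
$\sqrt{E{\left(H{\left(2,W{\left(0 \right)} \right)} \right)} + 44497} = \sqrt{\left(\frac{3}{-7 + 2}\right)^{2} + 44497} = \sqrt{\left(\frac{3}{-5}\right)^{2} + 44497} = \sqrt{\left(3 \left(- \frac{1}{5}\right)\right)^{2} + 44497} = \sqrt{\left(- \frac{3}{5}\right)^{2} + 44497} = \sqrt{\frac{9}{25} + 44497} = \sqrt{\frac{1112434}{25}} = \frac{\sqrt{1112434}}{5}$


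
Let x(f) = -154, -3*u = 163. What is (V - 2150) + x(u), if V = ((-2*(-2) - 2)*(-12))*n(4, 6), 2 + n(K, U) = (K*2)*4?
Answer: -3024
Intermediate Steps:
u = -163/3 (u = -⅓*163 = -163/3 ≈ -54.333)
n(K, U) = -2 + 8*K (n(K, U) = -2 + (K*2)*4 = -2 + (2*K)*4 = -2 + 8*K)
V = -720 (V = ((-2*(-2) - 2)*(-12))*(-2 + 8*4) = ((4 - 2)*(-12))*(-2 + 32) = (2*(-12))*30 = -24*30 = -720)
(V - 2150) + x(u) = (-720 - 2150) - 154 = -2870 - 154 = -3024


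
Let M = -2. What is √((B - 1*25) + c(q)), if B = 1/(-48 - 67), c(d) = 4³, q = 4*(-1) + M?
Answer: 2*√128915/115 ≈ 6.2443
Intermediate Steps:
q = -6 (q = 4*(-1) - 2 = -4 - 2 = -6)
c(d) = 64
B = -1/115 (B = 1/(-115) = -1/115 ≈ -0.0086956)
√((B - 1*25) + c(q)) = √((-1/115 - 1*25) + 64) = √((-1/115 - 25) + 64) = √(-2876/115 + 64) = √(4484/115) = 2*√128915/115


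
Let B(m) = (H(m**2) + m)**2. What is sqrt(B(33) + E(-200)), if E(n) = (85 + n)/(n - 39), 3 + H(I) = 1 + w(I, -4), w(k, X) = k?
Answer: sqrt(71652609885)/239 ≈ 1120.0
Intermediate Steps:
H(I) = -2 + I (H(I) = -3 + (1 + I) = -2 + I)
B(m) = (-2 + m + m**2)**2 (B(m) = ((-2 + m**2) + m)**2 = (-2 + m + m**2)**2)
E(n) = (85 + n)/(-39 + n)
sqrt(B(33) + E(-200)) = sqrt((-2 + 33 + 33**2)**2 + (85 - 200)/(-39 - 200)) = sqrt((-2 + 33 + 1089)**2 - 115/(-239)) = sqrt(1120**2 - 1/239*(-115)) = sqrt(1254400 + 115/239) = sqrt(299801715/239) = sqrt(71652609885)/239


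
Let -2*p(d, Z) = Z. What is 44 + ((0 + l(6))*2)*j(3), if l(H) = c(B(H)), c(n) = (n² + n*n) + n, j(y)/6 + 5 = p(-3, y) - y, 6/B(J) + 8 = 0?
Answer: 5/4 ≈ 1.2500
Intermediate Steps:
p(d, Z) = -Z/2
B(J) = -¾ (B(J) = 6/(-8 + 0) = 6/(-8) = 6*(-⅛) = -¾)
j(y) = -30 - 9*y (j(y) = -30 + 6*(-y/2 - y) = -30 + 6*(-3*y/2) = -30 - 9*y)
c(n) = n + 2*n² (c(n) = (n² + n²) + n = 2*n² + n = n + 2*n²)
l(H) = 3/8 (l(H) = -3*(1 + 2*(-¾))/4 = -3*(1 - 3/2)/4 = -¾*(-½) = 3/8)
44 + ((0 + l(6))*2)*j(3) = 44 + ((0 + 3/8)*2)*(-30 - 9*3) = 44 + ((3/8)*2)*(-30 - 27) = 44 + (¾)*(-57) = 44 - 171/4 = 5/4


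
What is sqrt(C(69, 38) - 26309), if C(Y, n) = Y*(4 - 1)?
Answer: I*sqrt(26102) ≈ 161.56*I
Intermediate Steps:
C(Y, n) = 3*Y (C(Y, n) = Y*3 = 3*Y)
sqrt(C(69, 38) - 26309) = sqrt(3*69 - 26309) = sqrt(207 - 26309) = sqrt(-26102) = I*sqrt(26102)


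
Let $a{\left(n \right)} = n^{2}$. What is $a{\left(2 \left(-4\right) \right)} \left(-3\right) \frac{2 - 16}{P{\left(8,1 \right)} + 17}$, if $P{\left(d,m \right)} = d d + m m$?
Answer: $\frac{1344}{41} \approx 32.781$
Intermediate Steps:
$P{\left(d,m \right)} = d^{2} + m^{2}$
$a{\left(2 \left(-4\right) \right)} \left(-3\right) \frac{2 - 16}{P{\left(8,1 \right)} + 17} = \left(2 \left(-4\right)\right)^{2} \left(-3\right) \frac{2 - 16}{\left(8^{2} + 1^{2}\right) + 17} = \left(-8\right)^{2} \left(-3\right) \left(- \frac{14}{\left(64 + 1\right) + 17}\right) = 64 \left(-3\right) \left(- \frac{14}{65 + 17}\right) = - 192 \left(- \frac{14}{82}\right) = - 192 \left(\left(-14\right) \frac{1}{82}\right) = \left(-192\right) \left(- \frac{7}{41}\right) = \frac{1344}{41}$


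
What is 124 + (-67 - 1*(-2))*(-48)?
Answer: 3244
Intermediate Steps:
124 + (-67 - 1*(-2))*(-48) = 124 + (-67 + 2)*(-48) = 124 - 65*(-48) = 124 + 3120 = 3244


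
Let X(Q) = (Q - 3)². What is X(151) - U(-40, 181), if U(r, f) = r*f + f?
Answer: 28963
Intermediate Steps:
U(r, f) = f + f*r (U(r, f) = f*r + f = f + f*r)
X(Q) = (-3 + Q)²
X(151) - U(-40, 181) = (-3 + 151)² - 181*(1 - 40) = 148² - 181*(-39) = 21904 - 1*(-7059) = 21904 + 7059 = 28963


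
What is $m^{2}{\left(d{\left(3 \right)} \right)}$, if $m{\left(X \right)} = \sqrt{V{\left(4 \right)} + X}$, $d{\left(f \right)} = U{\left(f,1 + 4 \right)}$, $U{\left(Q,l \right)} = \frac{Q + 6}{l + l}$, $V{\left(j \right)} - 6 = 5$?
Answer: $\frac{119}{10} \approx 11.9$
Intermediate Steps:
$V{\left(j \right)} = 11$ ($V{\left(j \right)} = 6 + 5 = 11$)
$U{\left(Q,l \right)} = \frac{6 + Q}{2 l}$
$d{\left(f \right)} = \frac{3}{5} + \frac{f}{10}$ ($d{\left(f \right)} = \frac{6 + f}{2 \left(1 + 4\right)} = \frac{6 + f}{2 \cdot 5} = \frac{1}{2} \cdot \frac{1}{5} \left(6 + f\right) = \frac{3}{5} + \frac{f}{10}$)
$m{\left(X \right)} = \sqrt{11 + X}$
$m^{2}{\left(d{\left(3 \right)} \right)} = \left(\sqrt{11 + \left(\frac{3}{5} + \frac{1}{10} \cdot 3\right)}\right)^{2} = \left(\sqrt{11 + \left(\frac{3}{5} + \frac{3}{10}\right)}\right)^{2} = \left(\sqrt{11 + \frac{9}{10}}\right)^{2} = \left(\sqrt{\frac{119}{10}}\right)^{2} = \left(\frac{\sqrt{1190}}{10}\right)^{2} = \frac{119}{10}$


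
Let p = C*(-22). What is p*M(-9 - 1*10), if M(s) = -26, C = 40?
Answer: 22880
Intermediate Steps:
p = -880 (p = 40*(-22) = -880)
p*M(-9 - 1*10) = -880*(-26) = 22880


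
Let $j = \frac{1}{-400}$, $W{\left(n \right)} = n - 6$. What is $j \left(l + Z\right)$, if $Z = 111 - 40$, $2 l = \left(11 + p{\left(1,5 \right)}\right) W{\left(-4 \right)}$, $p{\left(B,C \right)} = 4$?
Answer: $\frac{1}{100} \approx 0.01$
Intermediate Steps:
$W{\left(n \right)} = -6 + n$ ($W{\left(n \right)} = n - 6 = -6 + n$)
$j = - \frac{1}{400} \approx -0.0025$
$l = -75$ ($l = \frac{\left(11 + 4\right) \left(-6 - 4\right)}{2} = \frac{15 \left(-10\right)}{2} = \frac{1}{2} \left(-150\right) = -75$)
$Z = 71$
$j \left(l + Z\right) = - \frac{-75 + 71}{400} = \left(- \frac{1}{400}\right) \left(-4\right) = \frac{1}{100}$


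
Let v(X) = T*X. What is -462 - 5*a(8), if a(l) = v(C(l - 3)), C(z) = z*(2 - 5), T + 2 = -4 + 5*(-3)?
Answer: -2037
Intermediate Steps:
T = -21 (T = -2 + (-4 + 5*(-3)) = -2 + (-4 - 15) = -2 - 19 = -21)
C(z) = -3*z (C(z) = z*(-3) = -3*z)
v(X) = -21*X
a(l) = -189 + 63*l (a(l) = -(-63)*(l - 3) = -(-63)*(-3 + l) = -21*(9 - 3*l) = -189 + 63*l)
-462 - 5*a(8) = -462 - 5*(-189 + 63*8) = -462 - 5*(-189 + 504) = -462 - 5*315 = -462 - 1575 = -2037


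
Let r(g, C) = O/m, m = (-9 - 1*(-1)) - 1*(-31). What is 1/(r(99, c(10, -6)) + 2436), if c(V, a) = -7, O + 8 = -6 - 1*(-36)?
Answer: 23/56050 ≈ 0.00041035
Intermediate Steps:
m = 23 (m = (-9 + 1) + 31 = -8 + 31 = 23)
O = 22 (O = -8 + (-6 - 1*(-36)) = -8 + (-6 + 36) = -8 + 30 = 22)
r(g, C) = 22/23
1/(r(99, c(10, -6)) + 2436) = 1/(22/23 + 2436) = 1/(56050/23) = 23/56050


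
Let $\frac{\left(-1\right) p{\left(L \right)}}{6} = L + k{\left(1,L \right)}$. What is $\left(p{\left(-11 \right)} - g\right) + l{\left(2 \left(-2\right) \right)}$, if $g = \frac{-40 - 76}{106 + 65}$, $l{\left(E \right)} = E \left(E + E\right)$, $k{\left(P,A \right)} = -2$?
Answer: $\frac{18926}{171} \approx 110.68$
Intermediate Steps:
$l{\left(E \right)} = 2 E^{2}$ ($l{\left(E \right)} = E 2 E = 2 E^{2}$)
$g = - \frac{116}{171} \approx -0.67836$
$p{\left(L \right)} = 12 - 6 L$ ($p{\left(L \right)} = - 6 \left(L - 2\right) = - 6 \left(-2 + L\right) = 12 - 6 L$)
$\left(p{\left(-11 \right)} - g\right) + l{\left(2 \left(-2\right) \right)} = \left(\left(12 - -66\right) - - \frac{116}{171}\right) + 2 \left(2 \left(-2\right)\right)^{2} = \left(\left(12 + 66\right) + \frac{116}{171}\right) + 2 \left(-4\right)^{2} = \left(78 + \frac{116}{171}\right) + 2 \cdot 16 = \frac{13454}{171} + 32 = \frac{18926}{171}$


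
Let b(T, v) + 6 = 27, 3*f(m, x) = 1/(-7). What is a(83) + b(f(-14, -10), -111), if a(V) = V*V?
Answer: 6910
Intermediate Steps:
f(m, x) = -1/21 (f(m, x) = (⅓)/(-7) = (⅓)*(-⅐) = -1/21)
b(T, v) = 21 (b(T, v) = -6 + 27 = 21)
a(V) = V²
a(83) + b(f(-14, -10), -111) = 83² + 21 = 6889 + 21 = 6910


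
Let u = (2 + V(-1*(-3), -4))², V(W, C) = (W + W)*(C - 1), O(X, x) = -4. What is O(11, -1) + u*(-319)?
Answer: -250100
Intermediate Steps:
V(W, C) = 2*W*(-1 + C) (V(W, C) = (2*W)*(-1 + C) = 2*W*(-1 + C))
u = 784 (u = (2 + 2*(-1*(-3))*(-1 - 4))² = (2 + 2*3*(-5))² = (2 - 30)² = (-28)² = 784)
O(11, -1) + u*(-319) = -4 + 784*(-319) = -4 - 250096 = -250100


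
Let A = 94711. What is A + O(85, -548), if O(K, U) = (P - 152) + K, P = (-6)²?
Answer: 94680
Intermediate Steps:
P = 36
O(K, U) = -116 + K (O(K, U) = (36 - 152) + K = -116 + K)
A + O(85, -548) = 94711 + (-116 + 85) = 94711 - 31 = 94680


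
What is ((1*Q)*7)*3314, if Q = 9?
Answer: 208782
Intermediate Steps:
((1*Q)*7)*3314 = ((1*9)*7)*3314 = (9*7)*3314 = 63*3314 = 208782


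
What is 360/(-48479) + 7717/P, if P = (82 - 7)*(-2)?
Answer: -374166443/7271850 ≈ -51.454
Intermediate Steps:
P = -150 (P = 75*(-2) = -150)
360/(-48479) + 7717/P = 360/(-48479) + 7717/(-150) = 360*(-1/48479) + 7717*(-1/150) = -360/48479 - 7717/150 = -374166443/7271850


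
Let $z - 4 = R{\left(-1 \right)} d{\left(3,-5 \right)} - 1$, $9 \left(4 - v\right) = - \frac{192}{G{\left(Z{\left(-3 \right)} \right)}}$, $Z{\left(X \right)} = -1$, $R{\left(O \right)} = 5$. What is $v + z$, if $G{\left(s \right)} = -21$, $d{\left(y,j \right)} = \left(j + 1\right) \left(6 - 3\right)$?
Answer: $- \frac{3403}{63} \approx -54.016$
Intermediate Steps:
$d{\left(y,j \right)} = 3 + 3 j$ ($d{\left(y,j \right)} = \left(1 + j\right) 3 = 3 + 3 j$)
$v = \frac{188}{63}$ ($v = 4 - \frac{\left(-192\right) \frac{1}{-21}}{9} = 4 - \frac{\left(-192\right) \left(- \frac{1}{21}\right)}{9} = 4 - \frac{64}{63} = \frac{188}{63} \approx 2.9841$)
$z = -57$ ($z = 4 + \left(5 \left(3 + 3 \left(-5\right)\right) - 1\right) = 4 + \left(5 \left(3 - 15\right) - 1\right) = 4 + \left(5 \left(-12\right) - 1\right) = 4 - 61 = -57$)
$v + z = \frac{188}{63} - 57 = - \frac{3403}{63}$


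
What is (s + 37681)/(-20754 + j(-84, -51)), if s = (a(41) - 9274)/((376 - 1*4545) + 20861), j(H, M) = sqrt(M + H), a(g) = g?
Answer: -725193207907/399429035694 - 628962019*I*sqrt(15)/2396574214164 ≈ -1.8156 - 0.0010164*I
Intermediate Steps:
j(H, M) = sqrt(H + M)
s = -9233/16692 (s = (41 - 9274)/((376 - 1*4545) + 20861) = -9233/((376 - 4545) + 20861) = -9233/(-4169 + 20861) = -9233/16692 ≈ -0.55314)
(s + 37681)/(-20754 + j(-84, -51)) = (-9233/16692 + 37681)/(-20754 + sqrt(-84 - 51)) = 628962019/(16692*(-20754 + sqrt(-135))) = 628962019/(16692*(-20754 + 3*I*sqrt(15)))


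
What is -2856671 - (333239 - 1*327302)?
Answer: -2862608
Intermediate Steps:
-2856671 - (333239 - 1*327302) = -2856671 - (333239 - 327302) = -2856671 - 1*5937 = -2856671 - 5937 = -2862608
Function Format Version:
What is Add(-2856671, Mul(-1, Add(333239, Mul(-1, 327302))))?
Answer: -2862608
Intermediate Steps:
Add(-2856671, Mul(-1, Add(333239, Mul(-1, 327302)))) = Add(-2856671, Mul(-1, Add(333239, -327302))) = Add(-2856671, Mul(-1, 5937)) = Add(-2856671, -5937) = -2862608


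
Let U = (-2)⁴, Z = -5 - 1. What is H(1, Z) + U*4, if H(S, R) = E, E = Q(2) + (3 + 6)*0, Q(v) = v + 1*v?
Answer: 68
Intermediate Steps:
Z = -6
Q(v) = 2*v (Q(v) = v + v = 2*v)
E = 4 (E = 2*2 + (3 + 6)*0 = 4 + 9*0 = 4 + 0 = 4)
H(S, R) = 4
U = 16
H(1, Z) + U*4 = 4 + 16*4 = 4 + 64 = 68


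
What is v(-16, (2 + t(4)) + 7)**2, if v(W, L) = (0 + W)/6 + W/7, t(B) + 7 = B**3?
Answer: 10816/441 ≈ 24.526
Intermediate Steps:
t(B) = -7 + B**3
v(W, L) = 13*W/42 (v(W, L) = W*(1/6) + W*(1/7) = W/6 + W/7 = 13*W/42)
v(-16, (2 + t(4)) + 7)**2 = ((13/42)*(-16))**2 = (-104/21)**2 = 10816/441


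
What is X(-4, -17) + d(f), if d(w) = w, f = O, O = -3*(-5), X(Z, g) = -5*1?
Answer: 10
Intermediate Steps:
X(Z, g) = -5
O = 15
f = 15
X(-4, -17) + d(f) = -5 + 15 = 10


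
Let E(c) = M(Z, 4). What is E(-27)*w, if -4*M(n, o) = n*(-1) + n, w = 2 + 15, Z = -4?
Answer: 0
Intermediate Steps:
w = 17
M(n, o) = 0 (M(n, o) = -(n*(-1) + n)/4 = -(-n + n)/4 = -¼*0 = 0)
E(c) = 0
E(-27)*w = 0*17 = 0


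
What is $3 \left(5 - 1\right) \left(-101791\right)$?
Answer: $-1221492$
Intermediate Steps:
$3 \left(5 - 1\right) \left(-101791\right) = 3 \cdot 4 \left(-101791\right) = 12 \left(-101791\right) = -1221492$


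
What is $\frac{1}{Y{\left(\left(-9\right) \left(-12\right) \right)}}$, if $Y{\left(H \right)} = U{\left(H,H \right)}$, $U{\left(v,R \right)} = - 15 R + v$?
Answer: $- \frac{1}{1512} \approx -0.00066138$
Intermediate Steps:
$U{\left(v,R \right)} = v - 15 R$
$Y{\left(H \right)} = - 14 H$ ($Y{\left(H \right)} = H - 15 H = - 14 H$)
$\frac{1}{Y{\left(\left(-9\right) \left(-12\right) \right)}} = \frac{1}{\left(-14\right) \left(\left(-9\right) \left(-12\right)\right)} = \frac{1}{\left(-14\right) 108} = \frac{1}{-1512} = - \frac{1}{1512}$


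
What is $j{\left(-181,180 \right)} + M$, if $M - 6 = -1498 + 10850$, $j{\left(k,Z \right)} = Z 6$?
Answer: $10438$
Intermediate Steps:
$j{\left(k,Z \right)} = 6 Z$
$M = 9358$ ($M = 6 + \left(-1498 + 10850\right) = 6 + 9352 = 9358$)
$j{\left(-181,180 \right)} + M = 6 \cdot 180 + 9358 = 1080 + 9358 = 10438$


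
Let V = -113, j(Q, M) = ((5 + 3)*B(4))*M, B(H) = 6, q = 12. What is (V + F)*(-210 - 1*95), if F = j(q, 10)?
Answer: -111935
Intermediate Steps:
j(Q, M) = 48*M (j(Q, M) = ((5 + 3)*6)*M = (8*6)*M = 48*M)
F = 480 (F = 48*10 = 480)
(V + F)*(-210 - 1*95) = (-113 + 480)*(-210 - 1*95) = 367*(-210 - 95) = 367*(-305) = -111935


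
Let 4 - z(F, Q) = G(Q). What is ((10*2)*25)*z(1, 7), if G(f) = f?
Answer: -1500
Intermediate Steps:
z(F, Q) = 4 - Q
((10*2)*25)*z(1, 7) = ((10*2)*25)*(4 - 1*7) = (20*25)*(4 - 7) = 500*(-3) = -1500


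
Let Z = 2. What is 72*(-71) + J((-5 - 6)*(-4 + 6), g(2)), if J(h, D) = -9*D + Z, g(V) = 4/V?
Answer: -5128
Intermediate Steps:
J(h, D) = 2 - 9*D (J(h, D) = -9*D + 2 = 2 - 9*D)
72*(-71) + J((-5 - 6)*(-4 + 6), g(2)) = 72*(-71) + (2 - 36/2) = -5112 + (2 - 36/2) = -5112 + (2 - 9*2) = -5112 + (2 - 18) = -5112 - 16 = -5128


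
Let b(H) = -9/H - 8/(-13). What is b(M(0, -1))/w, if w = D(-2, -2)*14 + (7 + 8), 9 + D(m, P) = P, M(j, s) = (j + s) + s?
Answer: -133/3614 ≈ -0.036801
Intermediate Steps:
M(j, s) = j + 2*s
D(m, P) = -9 + P
b(H) = 8/13 - 9/H (b(H) = -9/H - 8*(-1/13) = -9/H + 8/13 = 8/13 - 9/H)
w = -139 (w = (-9 - 2)*14 + (7 + 8) = -11*14 + 15 = -154 + 15 = -139)
b(M(0, -1))/w = (8/13 - 9/(0 + 2*(-1)))/(-139) = (8/13 - 9/(0 - 2))*(-1/139) = (8/13 - 9/(-2))*(-1/139) = (8/13 - 9*(-½))*(-1/139) = (8/13 + 9/2)*(-1/139) = (133/26)*(-1/139) = -133/3614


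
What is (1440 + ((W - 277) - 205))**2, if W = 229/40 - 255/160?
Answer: 23697831481/25600 ≈ 9.2570e+5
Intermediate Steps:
W = 661/160 (W = 229*(1/40) - 255*1/160 = 229/40 - 51/32 = 661/160 ≈ 4.1312)
(1440 + ((W - 277) - 205))**2 = (1440 + ((661/160 - 277) - 205))**2 = (1440 + (-43659/160 - 205))**2 = (1440 - 76459/160)**2 = (153941/160)**2 = 23697831481/25600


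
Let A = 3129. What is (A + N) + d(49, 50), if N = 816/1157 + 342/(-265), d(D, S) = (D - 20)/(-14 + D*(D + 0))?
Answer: 2289589671262/731866135 ≈ 3128.4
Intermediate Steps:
d(D, S) = (-20 + D)/(-14 + D**2) (d(D, S) = (-20 + D)/(-14 + D*D) = (-20 + D)/(-14 + D**2))
N = -179454/306605 (N = 816*(1/1157) + 342*(-1/265) = 816/1157 - 342/265 = -179454/306605 ≈ -0.58529)
(A + N) + d(49, 50) = (3129 - 179454/306605) + (-20 + 49)/(-14 + 49**2) = 959187591/306605 + 29/(-14 + 2401) = 959187591/306605 + 29/2387 = 2289589671262/731866135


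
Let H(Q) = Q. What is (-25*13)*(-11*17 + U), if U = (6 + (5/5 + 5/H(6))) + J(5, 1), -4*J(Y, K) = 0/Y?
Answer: 349375/6 ≈ 58229.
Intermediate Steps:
J(Y, K) = 0 (J(Y, K) = -0/Y = -¼*0 = 0)
U = 47/6 (U = (6 + (5/5 + 5/6)) + 0 = (6 + (5*(⅕) + 5*(⅙))) + 0 = (6 + (1 + ⅚)) + 0 = (6 + 11/6) + 0 = 47/6 + 0 = 47/6 ≈ 7.8333)
(-25*13)*(-11*17 + U) = (-25*13)*(-11*17 + 47/6) = -325*(-187 + 47/6) = -325*(-1075/6) = 349375/6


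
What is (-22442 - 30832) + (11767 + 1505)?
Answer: -40002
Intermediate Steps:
(-22442 - 30832) + (11767 + 1505) = -53274 + 13272 = -40002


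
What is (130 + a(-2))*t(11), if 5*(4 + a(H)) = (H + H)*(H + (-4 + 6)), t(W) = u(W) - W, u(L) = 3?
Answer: -1008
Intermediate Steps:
t(W) = 3 - W
a(H) = -4 + 2*H*(2 + H)/5 (a(H) = -4 + ((H + H)*(H + (-4 + 6)))/5 = -4 + ((2*H)*(H + 2))/5 = -4 + ((2*H)*(2 + H))/5 = -4 + (2*H*(2 + H))/5 = -4 + 2*H*(2 + H)/5)
(130 + a(-2))*t(11) = (130 + (-4 + (⅖)*(-2)² + (⅘)*(-2)))*(3 - 1*11) = (130 + (-4 + (⅖)*4 - 8/5))*(3 - 11) = (130 + (-4 + 8/5 - 8/5))*(-8) = (130 - 4)*(-8) = 126*(-8) = -1008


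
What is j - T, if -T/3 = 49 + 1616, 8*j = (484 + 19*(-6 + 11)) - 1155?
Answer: 4923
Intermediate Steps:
j = -72 (j = ((484 + 19*(-6 + 11)) - 1155)/8 = ((484 + 19*5) - 1155)/8 = ((484 + 95) - 1155)/8 = (579 - 1155)/8 = (1/8)*(-576) = -72)
T = -4995 (T = -3*(49 + 1616) = -3*1665 = -4995)
j - T = -72 - 1*(-4995) = -72 + 4995 = 4923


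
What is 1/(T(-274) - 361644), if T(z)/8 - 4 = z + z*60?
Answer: -1/495324 ≈ -2.0189e-6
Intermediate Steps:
T(z) = 32 + 488*z (T(z) = 32 + 8*(z + z*60) = 32 + 8*(z + 60*z) = 32 + 8*(61*z) = 32 + 488*z)
1/(T(-274) - 361644) = 1/((32 + 488*(-274)) - 361644) = 1/((32 - 133712) - 361644) = 1/(-133680 - 361644) = 1/(-495324) = -1/495324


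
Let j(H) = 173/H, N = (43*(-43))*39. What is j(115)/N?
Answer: -173/8292765 ≈ -2.0862e-5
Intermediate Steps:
N = -72111 (N = -1849*39 = -72111)
j(115)/N = (173/115)/(-72111) = (173*(1/115))*(-1/72111) = (173/115)*(-1/72111) = -173/8292765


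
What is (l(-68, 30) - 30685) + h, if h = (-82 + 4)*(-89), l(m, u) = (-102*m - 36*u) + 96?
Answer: -17791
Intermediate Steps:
l(m, u) = 96 - 102*m - 36*u
h = 6942 (h = -78*(-89) = 6942)
(l(-68, 30) - 30685) + h = ((96 - 102*(-68) - 36*30) - 30685) + 6942 = ((96 + 6936 - 1080) - 30685) + 6942 = (5952 - 30685) + 6942 = -24733 + 6942 = -17791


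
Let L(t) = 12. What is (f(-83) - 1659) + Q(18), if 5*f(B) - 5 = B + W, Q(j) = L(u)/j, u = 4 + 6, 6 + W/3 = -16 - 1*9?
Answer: -25388/15 ≈ -1692.5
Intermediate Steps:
W = -93 (W = -18 + 3*(-16 - 1*9) = -18 + 3*(-16 - 9) = -18 + 3*(-25) = -18 - 75 = -93)
u = 10
Q(j) = 12/j
f(B) = -88/5 + B/5 (f(B) = 1 + (B - 93)/5 = 1 + (-93 + B)/5 = 1 + (-93/5 + B/5) = -88/5 + B/5)
(f(-83) - 1659) + Q(18) = ((-88/5 + (⅕)*(-83)) - 1659) + 12/18 = ((-88/5 - 83/5) - 1659) + 12*(1/18) = (-171/5 - 1659) + ⅔ = -8466/5 + ⅔ = -25388/15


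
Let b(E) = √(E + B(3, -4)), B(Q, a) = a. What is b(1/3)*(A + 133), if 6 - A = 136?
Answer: I*√33 ≈ 5.7446*I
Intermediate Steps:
A = -130 (A = 6 - 1*136 = 6 - 136 = -130)
b(E) = √(-4 + E) (b(E) = √(E - 4) = √(-4 + E))
b(1/3)*(A + 133) = √(-4 + 1/3)*(-130 + 133) = √(-4 + ⅓)*3 = √(-11/3)*3 = (I*√33/3)*3 = I*√33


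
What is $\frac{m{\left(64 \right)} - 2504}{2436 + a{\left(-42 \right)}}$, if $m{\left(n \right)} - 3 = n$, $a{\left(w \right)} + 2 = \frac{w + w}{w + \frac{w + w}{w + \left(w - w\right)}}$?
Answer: $- \frac{24370}{24361} \approx -1.0004$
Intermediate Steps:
$a{\left(w \right)} = -2 + \frac{2 w}{2 + w}$ ($a{\left(w \right)} = -2 + \frac{w + w}{w + \frac{w + w}{w + \left(w - w\right)}} = -2 + \frac{2 w}{w + \frac{2 w}{w + 0}} = -2 + \frac{2 w}{w + \frac{2 w}{w}} = -2 + \frac{2 w}{w + 2} = -2 + \frac{2 w}{2 + w}$)
$m{\left(n \right)} = 3 + n$
$\frac{m{\left(64 \right)} - 2504}{2436 + a{\left(-42 \right)}} = \frac{\left(3 + 64\right) - 2504}{2436 - \frac{4}{2 - 42}} = \frac{67 - 2504}{2436 - \frac{4}{-40}} = - \frac{2437}{2436 - - \frac{1}{10}} = - \frac{2437}{2436 + \frac{1}{10}} = - \frac{2437}{\frac{24361}{10}} = \left(-2437\right) \frac{10}{24361} = - \frac{24370}{24361}$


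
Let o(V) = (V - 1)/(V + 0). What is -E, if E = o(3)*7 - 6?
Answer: 4/3 ≈ 1.3333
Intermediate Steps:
o(V) = (-1 + V)/V
E = -4/3 (E = ((-1 + 3)/3)*7 - 6 = ((1/3)*2)*7 - 6 = (2/3)*7 - 6 = 14/3 - 6 = -4/3 ≈ -1.3333)
-E = -1*(-4/3) = 4/3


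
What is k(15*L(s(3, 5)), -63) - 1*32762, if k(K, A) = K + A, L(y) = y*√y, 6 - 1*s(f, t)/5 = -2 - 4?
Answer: -32825 + 1800*√15 ≈ -25854.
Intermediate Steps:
s(f, t) = 60 (s(f, t) = 30 - 5*(-2 - 4) = 30 - 5*(-6) = 30 + 30 = 60)
L(y) = y^(3/2)
k(K, A) = A + K
k(15*L(s(3, 5)), -63) - 1*32762 = (-63 + 15*60^(3/2)) - 1*32762 = (-63 + 15*(120*√15)) - 32762 = (-63 + 1800*√15) - 32762 = -32825 + 1800*√15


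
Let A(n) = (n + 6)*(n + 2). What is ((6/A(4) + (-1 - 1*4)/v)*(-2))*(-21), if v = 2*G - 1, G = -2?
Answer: 231/5 ≈ 46.200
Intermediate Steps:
A(n) = (2 + n)*(6 + n) (A(n) = (6 + n)*(2 + n) = (2 + n)*(6 + n))
v = -5 (v = 2*(-2) - 1 = -4 - 1 = -5)
((6/A(4) + (-1 - 1*4)/v)*(-2))*(-21) = ((6/(12 + 4**2 + 8*4) + (-1 - 1*4)/(-5))*(-2))*(-21) = ((6/(12 + 16 + 32) + (-1 - 4)*(-1/5))*(-2))*(-21) = ((6/60 - 5*(-1/5))*(-2))*(-21) = ((6*(1/60) + 1)*(-2))*(-21) = ((1/10 + 1)*(-2))*(-21) = ((11/10)*(-2))*(-21) = -11/5*(-21) = 231/5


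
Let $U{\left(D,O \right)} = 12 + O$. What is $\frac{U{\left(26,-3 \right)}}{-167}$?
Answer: $- \frac{9}{167} \approx -0.053892$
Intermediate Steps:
$\frac{U{\left(26,-3 \right)}}{-167} = \frac{12 - 3}{-167} = 9 \left(- \frac{1}{167}\right) = - \frac{9}{167}$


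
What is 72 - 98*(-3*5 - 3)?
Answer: 1836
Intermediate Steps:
72 - 98*(-3*5 - 3) = 72 - 98*(-15 - 3) = 72 - 98*(-18) = 72 + 1764 = 1836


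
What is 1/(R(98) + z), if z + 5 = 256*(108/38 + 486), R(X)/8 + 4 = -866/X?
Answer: 931/116408409 ≈ 7.9977e-6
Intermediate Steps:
R(X) = -32 - 6928/X (R(X) = -32 + 8*(-866/X) = -32 - 6928/X)
z = 2377633/19 (z = -5 + 256*(108/38 + 486) = -5 + 256*(108*(1/38) + 486) = -5 + 256*(54/19 + 486) = -5 + 256*(9288/19) = -5 + 2377728/19 = 2377633/19 ≈ 1.2514e+5)
1/(R(98) + z) = 1/((-32 - 6928/98) + 2377633/19) = 1/((-32 - 6928*1/98) + 2377633/19) = 1/((-32 - 3464/49) + 2377633/19) = 1/(-5032/49 + 2377633/19) = 1/(116408409/931) = 931/116408409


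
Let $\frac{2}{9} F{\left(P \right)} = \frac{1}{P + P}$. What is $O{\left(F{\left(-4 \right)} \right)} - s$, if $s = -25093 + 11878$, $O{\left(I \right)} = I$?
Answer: $\frac{211431}{16} \approx 13214.0$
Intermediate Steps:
$F{\left(P \right)} = \frac{9}{4 P}$ ($F{\left(P \right)} = \frac{9}{2 \left(P + P\right)} = \frac{9}{2 \cdot 2 P} = \frac{9 \frac{1}{2 P}}{2} = \frac{9}{4 P}$)
$s = -13215$
$O{\left(F{\left(-4 \right)} \right)} - s = \frac{9}{4 \left(-4\right)} - -13215 = \frac{9}{4} \left(- \frac{1}{4}\right) + 13215 = - \frac{9}{16} + 13215 = \frac{211431}{16}$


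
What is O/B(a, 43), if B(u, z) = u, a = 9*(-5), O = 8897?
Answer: -8897/45 ≈ -197.71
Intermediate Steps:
a = -45
O/B(a, 43) = 8897/(-45) = 8897*(-1/45) = -8897/45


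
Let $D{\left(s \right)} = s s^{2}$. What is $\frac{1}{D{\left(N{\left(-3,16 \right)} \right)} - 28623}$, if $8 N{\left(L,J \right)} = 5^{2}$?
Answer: $- \frac{512}{14639351} \approx -3.4974 \cdot 10^{-5}$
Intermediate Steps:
$N{\left(L,J \right)} = \frac{25}{8}$ ($N{\left(L,J \right)} = \frac{5^{2}}{8} = \frac{1}{8} \cdot 25 = \frac{25}{8}$)
$D{\left(s \right)} = s^{3}$
$\frac{1}{D{\left(N{\left(-3,16 \right)} \right)} - 28623} = \frac{1}{\left(\frac{25}{8}\right)^{3} - 28623} = \frac{1}{\frac{15625}{512} - 28623} = \frac{1}{- \frac{14639351}{512}} = - \frac{512}{14639351}$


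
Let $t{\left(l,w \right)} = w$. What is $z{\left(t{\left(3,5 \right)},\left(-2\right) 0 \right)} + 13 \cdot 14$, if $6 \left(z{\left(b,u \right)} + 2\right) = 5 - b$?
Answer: $180$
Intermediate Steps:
$z{\left(b,u \right)} = - \frac{7}{6} - \frac{b}{6}$ ($z{\left(b,u \right)} = -2 + \frac{5 - b}{6} = -2 - \left(- \frac{5}{6} + \frac{b}{6}\right) = - \frac{7}{6} - \frac{b}{6}$)
$z{\left(t{\left(3,5 \right)},\left(-2\right) 0 \right)} + 13 \cdot 14 = \left(- \frac{7}{6} - \frac{5}{6}\right) + 13 \cdot 14 = \left(- \frac{7}{6} - \frac{5}{6}\right) + 182 = -2 + 182 = 180$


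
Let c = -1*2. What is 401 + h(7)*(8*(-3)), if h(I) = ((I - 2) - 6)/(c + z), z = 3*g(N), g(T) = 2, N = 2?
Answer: 407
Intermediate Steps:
z = 6 (z = 3*2 = 6)
c = -2
h(I) = -2 + I/4 (h(I) = ((I - 2) - 6)/(-2 + 6) = ((-2 + I) - 6)/4 = (-8 + I)*(1/4) = -2 + I/4)
401 + h(7)*(8*(-3)) = 401 + (-2 + (1/4)*7)*(8*(-3)) = 401 + (-2 + 7/4)*(-24) = 401 - 1/4*(-24) = 401 + 6 = 407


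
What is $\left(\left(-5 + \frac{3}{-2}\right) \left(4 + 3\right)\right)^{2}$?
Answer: $\frac{8281}{4} \approx 2070.3$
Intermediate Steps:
$\left(\left(-5 + \frac{3}{-2}\right) \left(4 + 3\right)\right)^{2} = \left(\left(-5 + 3 \left(- \frac{1}{2}\right)\right) 7\right)^{2} = \left(\left(-5 - \frac{3}{2}\right) 7\right)^{2} = \left(\left(- \frac{13}{2}\right) 7\right)^{2} = \left(- \frac{91}{2}\right)^{2} = \frac{8281}{4}$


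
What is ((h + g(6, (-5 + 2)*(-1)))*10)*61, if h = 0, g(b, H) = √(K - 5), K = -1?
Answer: 610*I*√6 ≈ 1494.2*I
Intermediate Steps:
g(b, H) = I*√6 (g(b, H) = √(-1 - 5) = √(-6) = I*√6)
((h + g(6, (-5 + 2)*(-1)))*10)*61 = ((0 + I*√6)*10)*61 = ((I*√6)*10)*61 = (10*I*√6)*61 = 610*I*√6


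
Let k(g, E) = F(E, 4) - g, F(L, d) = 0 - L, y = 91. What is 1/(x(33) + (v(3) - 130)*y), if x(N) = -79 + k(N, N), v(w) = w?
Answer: -1/11702 ≈ -8.5455e-5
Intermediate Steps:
F(L, d) = -L
k(g, E) = -E - g
x(N) = -79 - 2*N (x(N) = -79 + (-N - N) = -79 - 2*N)
1/(x(33) + (v(3) - 130)*y) = 1/((-79 - 2*33) + (3 - 130)*91) = 1/((-79 - 66) - 127*91) = 1/(-145 - 11557) = 1/(-11702) = -1/11702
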